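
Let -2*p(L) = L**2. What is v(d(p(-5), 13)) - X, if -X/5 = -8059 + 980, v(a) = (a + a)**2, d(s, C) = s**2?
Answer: 249045/4 ≈ 62261.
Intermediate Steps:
p(L) = -L**2/2
v(a) = 4*a**2 (v(a) = (2*a)**2 = 4*a**2)
X = 35395 (X = -5*(-8059 + 980) = -5*(-7079) = 35395)
v(d(p(-5), 13)) - X = 4*((-1/2*(-5)**2)**2)**2 - 1*35395 = 4*((-1/2*25)**2)**2 - 35395 = 4*((-25/2)**2)**2 - 35395 = 4*(625/4)**2 - 35395 = 4*(390625/16) - 35395 = 390625/4 - 35395 = 249045/4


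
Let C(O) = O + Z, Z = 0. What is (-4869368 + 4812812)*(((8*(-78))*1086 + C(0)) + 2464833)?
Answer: -101075129964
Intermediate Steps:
C(O) = O (C(O) = O + 0 = O)
(-4869368 + 4812812)*(((8*(-78))*1086 + C(0)) + 2464833) = (-4869368 + 4812812)*(((8*(-78))*1086 + 0) + 2464833) = -56556*((-624*1086 + 0) + 2464833) = -56556*((-677664 + 0) + 2464833) = -56556*(-677664 + 2464833) = -56556*1787169 = -101075129964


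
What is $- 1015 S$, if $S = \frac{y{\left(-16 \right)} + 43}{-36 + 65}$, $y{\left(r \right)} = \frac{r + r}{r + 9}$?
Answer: $-1665$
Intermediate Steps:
$y{\left(r \right)} = \frac{2 r}{9 + r}$
$S = \frac{333}{203}$ ($S = \frac{2 \left(-16\right) \frac{1}{9 - 16} + 43}{-36 + 65} = \frac{2 \left(-16\right) \frac{1}{-7} + 43}{29} = \left(2 \left(-16\right) \left(- \frac{1}{7}\right) + 43\right) \frac{1}{29} = \left(\frac{32}{7} + 43\right) \frac{1}{29} = \frac{333}{7} \cdot \frac{1}{29} = \frac{333}{203} \approx 1.6404$)
$- 1015 S = \left(-1015\right) \frac{333}{203} = -1665$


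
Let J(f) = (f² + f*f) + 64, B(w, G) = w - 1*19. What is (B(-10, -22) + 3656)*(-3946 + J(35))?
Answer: -5193864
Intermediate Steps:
B(w, G) = -19 + w (B(w, G) = w - 19 = -19 + w)
J(f) = 64 + 2*f² (J(f) = (f² + f²) + 64 = 2*f² + 64 = 64 + 2*f²)
(B(-10, -22) + 3656)*(-3946 + J(35)) = ((-19 - 10) + 3656)*(-3946 + (64 + 2*35²)) = (-29 + 3656)*(-3946 + (64 + 2*1225)) = 3627*(-3946 + (64 + 2450)) = 3627*(-3946 + 2514) = 3627*(-1432) = -5193864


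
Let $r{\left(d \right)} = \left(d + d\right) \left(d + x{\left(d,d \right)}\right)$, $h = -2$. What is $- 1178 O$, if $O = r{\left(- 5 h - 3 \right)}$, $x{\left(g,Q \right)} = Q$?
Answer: $-230888$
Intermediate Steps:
$r{\left(d \right)} = 4 d^{2}$ ($r{\left(d \right)} = \left(d + d\right) \left(d + d\right) = 2 d 2 d = 4 d^{2}$)
$O = 196$ ($O = 4 \left(\left(-5\right) \left(-2\right) - 3\right)^{2} = 4 \left(10 - 3\right)^{2} = 4 \cdot 7^{2} = 4 \cdot 49 = 196$)
$- 1178 O = \left(-1178\right) 196 = -230888$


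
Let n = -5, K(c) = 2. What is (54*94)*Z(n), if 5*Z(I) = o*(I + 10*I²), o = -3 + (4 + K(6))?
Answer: 746172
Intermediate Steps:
o = 3 (o = -3 + (4 + 2) = -3 + 6 = 3)
Z(I) = 6*I² + 3*I/5 (Z(I) = (3*(I + 10*I²))/5 = (3*I + 30*I²)/5 = 6*I² + 3*I/5)
(54*94)*Z(n) = (54*94)*((⅗)*(-5)*(1 + 10*(-5))) = 5076*((⅗)*(-5)*(1 - 50)) = 5076*((⅗)*(-5)*(-49)) = 5076*147 = 746172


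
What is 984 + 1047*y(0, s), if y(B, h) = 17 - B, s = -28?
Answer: 18783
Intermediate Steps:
984 + 1047*y(0, s) = 984 + 1047*(17 - 1*0) = 984 + 1047*(17 + 0) = 984 + 1047*17 = 984 + 17799 = 18783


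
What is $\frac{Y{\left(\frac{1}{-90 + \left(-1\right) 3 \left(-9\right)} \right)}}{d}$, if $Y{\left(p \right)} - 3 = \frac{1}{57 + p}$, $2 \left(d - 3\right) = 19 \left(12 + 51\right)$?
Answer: $\frac{3611}{719795} \approx 0.0050167$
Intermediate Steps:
$d = \frac{1203}{2}$ ($d = 3 + \frac{19 \left(12 + 51\right)}{2} = 3 + \frac{19 \cdot 63}{2} = 3 + \frac{1}{2} \cdot 1197 = 3 + \frac{1197}{2} = \frac{1203}{2} \approx 601.5$)
$Y{\left(p \right)} = 3 + \frac{1}{57 + p}$
$\frac{Y{\left(\frac{1}{-90 + \left(-1\right) 3 \left(-9\right)} \right)}}{d} = \frac{\frac{1}{57 + \frac{1}{-90 + \left(-1\right) 3 \left(-9\right)}} \left(172 + \frac{3}{-90 + \left(-1\right) 3 \left(-9\right)}\right)}{\frac{1203}{2}} = \frac{172 + \frac{3}{-90 - -27}}{57 + \frac{1}{-90 - -27}} \cdot \frac{2}{1203} = \frac{172 + \frac{3}{-90 + 27}}{57 + \frac{1}{-90 + 27}} \cdot \frac{2}{1203} = \frac{172 + \frac{3}{-63}}{57 + \frac{1}{-63}} \cdot \frac{2}{1203} = \frac{172 + 3 \left(- \frac{1}{63}\right)}{57 - \frac{1}{63}} \cdot \frac{2}{1203} = \frac{172 - \frac{1}{21}}{\frac{3590}{63}} \cdot \frac{2}{1203} = \frac{63}{3590} \cdot \frac{3611}{21} \cdot \frac{2}{1203} = \frac{10833}{3590} \cdot \frac{2}{1203} = \frac{3611}{719795}$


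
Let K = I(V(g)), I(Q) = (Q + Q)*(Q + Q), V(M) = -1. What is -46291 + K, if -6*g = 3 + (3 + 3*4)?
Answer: -46287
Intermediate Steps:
g = -3 (g = -(3 + (3 + 3*4))/6 = -(3 + (3 + 12))/6 = -(3 + 15)/6 = -⅙*18 = -3)
I(Q) = 4*Q² (I(Q) = (2*Q)*(2*Q) = 4*Q²)
K = 4 (K = 4*(-1)² = 4*1 = 4)
-46291 + K = -46291 + 4 = -46287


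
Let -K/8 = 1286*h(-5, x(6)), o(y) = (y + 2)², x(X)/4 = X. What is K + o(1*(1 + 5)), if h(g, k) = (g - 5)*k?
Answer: 2469184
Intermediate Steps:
x(X) = 4*X
h(g, k) = k*(-5 + g) (h(g, k) = (-5 + g)*k = k*(-5 + g))
o(y) = (2 + y)²
K = 2469120 (K = -10288*(4*6)*(-5 - 5) = -10288*24*(-10) = -10288*(-240) = -8*(-308640) = 2469120)
K + o(1*(1 + 5)) = 2469120 + (2 + 1*(1 + 5))² = 2469120 + (2 + 1*6)² = 2469120 + (2 + 6)² = 2469120 + 8² = 2469120 + 64 = 2469184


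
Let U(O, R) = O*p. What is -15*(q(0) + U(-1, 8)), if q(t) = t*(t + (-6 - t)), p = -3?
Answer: -45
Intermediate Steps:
U(O, R) = -3*O (U(O, R) = O*(-3) = -3*O)
q(t) = -6*t (q(t) = t*(-6) = -6*t)
-15*(q(0) + U(-1, 8)) = -15*(-6*0 - 3*(-1)) = -15*(0 + 3) = -15*3 = -45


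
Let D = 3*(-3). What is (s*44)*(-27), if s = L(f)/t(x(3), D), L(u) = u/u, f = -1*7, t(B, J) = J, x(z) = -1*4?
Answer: 132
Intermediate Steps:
D = -9
x(z) = -4
f = -7
L(u) = 1
s = -⅑ (s = 1/(-9) = 1*(-⅑) = -⅑ ≈ -0.11111)
(s*44)*(-27) = -⅑*44*(-27) = -44/9*(-27) = 132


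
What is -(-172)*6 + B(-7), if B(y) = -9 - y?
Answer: 1030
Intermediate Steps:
-(-172)*6 + B(-7) = -(-172)*6 + (-9 - 1*(-7)) = -4*(-258) + (-9 + 7) = 1032 - 2 = 1030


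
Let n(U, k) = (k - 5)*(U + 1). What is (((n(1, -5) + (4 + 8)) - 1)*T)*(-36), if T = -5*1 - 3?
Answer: -2592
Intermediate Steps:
n(U, k) = (1 + U)*(-5 + k) (n(U, k) = (-5 + k)*(1 + U) = (1 + U)*(-5 + k))
T = -8 (T = -5 - 3 = -8)
(((n(1, -5) + (4 + 8)) - 1)*T)*(-36) = ((((-5 - 5 - 5*1 + 1*(-5)) + (4 + 8)) - 1)*(-8))*(-36) = ((((-5 - 5 - 5 - 5) + 12) - 1)*(-8))*(-36) = (((-20 + 12) - 1)*(-8))*(-36) = ((-8 - 1)*(-8))*(-36) = -9*(-8)*(-36) = 72*(-36) = -2592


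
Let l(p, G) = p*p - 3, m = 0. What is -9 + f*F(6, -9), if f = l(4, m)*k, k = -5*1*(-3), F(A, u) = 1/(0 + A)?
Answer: 47/2 ≈ 23.500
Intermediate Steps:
F(A, u) = 1/A
k = 15 (k = -5*(-3) = 15)
l(p, G) = -3 + p**2 (l(p, G) = p**2 - 3 = -3 + p**2)
f = 195 (f = (-3 + 4**2)*15 = (-3 + 16)*15 = 13*15 = 195)
-9 + f*F(6, -9) = -9 + 195/6 = -9 + 195*(1/6) = -9 + 65/2 = 47/2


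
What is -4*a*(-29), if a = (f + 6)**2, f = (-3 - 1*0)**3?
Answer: 51156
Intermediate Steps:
f = -27 (f = (-3 + 0)**3 = (-3)**3 = -27)
a = 441 (a = (-27 + 6)**2 = (-21)**2 = 441)
-4*a*(-29) = -4*441*(-29) = -1764*(-29) = 51156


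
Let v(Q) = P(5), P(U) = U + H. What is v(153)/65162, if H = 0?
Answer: 5/65162 ≈ 7.6732e-5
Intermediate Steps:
P(U) = U (P(U) = U + 0 = U)
v(Q) = 5
v(153)/65162 = 5/65162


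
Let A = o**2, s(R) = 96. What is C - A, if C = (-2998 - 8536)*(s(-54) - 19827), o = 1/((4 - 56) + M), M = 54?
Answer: 910309415/4 ≈ 2.2758e+8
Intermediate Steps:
o = 1/2 (o = 1/((4 - 56) + 54) = 1/(-52 + 54) = 1/2 ≈ 0.50000)
C = 227577354 (C = (-2998 - 8536)*(96 - 19827) = -11534*(-19731) = 227577354)
A = 1/4 (A = (1/2)**2 = 1/4 ≈ 0.25000)
C - A = 227577354 - 1*1/4 = 227577354 - 1/4 = 910309415/4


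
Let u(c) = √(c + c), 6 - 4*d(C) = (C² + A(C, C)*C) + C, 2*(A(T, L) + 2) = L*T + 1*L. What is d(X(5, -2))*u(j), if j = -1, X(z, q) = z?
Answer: -89*I*√2/4 ≈ -31.466*I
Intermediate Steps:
A(T, L) = -2 + L/2 + L*T/2 (A(T, L) = -2 + (L*T + 1*L)/2 = -2 + (L*T + L)/2 = -2 + (L + L*T)/2 = -2 + (L/2 + L*T/2) = -2 + L/2 + L*T/2)
d(C) = 3/2 - C/4 - C²/4 - C*(-2 + C/2 + C²/2)/4 (d(C) = 3/2 - ((C² + (-2 + C/2 + C*C/2)*C) + C)/4 = 3/2 - ((C² + (-2 + C/2 + C²/2)*C) + C)/4 = 3/2 - ((C² + C*(-2 + C/2 + C²/2)) + C)/4 = 3/2 - (C + C² + C*(-2 + C/2 + C²/2))/4 = 3/2 + (-C/4 - C²/4 - C*(-2 + C/2 + C²/2)/4) = 3/2 - C/4 - C²/4 - C*(-2 + C/2 + C²/2)/4)
u(c) = √2*√c (u(c) = √(2*c) = √2*√c)
d(X(5, -2))*u(j) = (3/2 - 3/8*5² - ⅛*5³ + (¼)*5)*(√2*√(-1)) = (3/2 - 3/8*25 - ⅛*125 + 5/4)*(√2*I) = (3/2 - 75/8 - 125/8 + 5/4)*(I*√2) = -89*I*√2/4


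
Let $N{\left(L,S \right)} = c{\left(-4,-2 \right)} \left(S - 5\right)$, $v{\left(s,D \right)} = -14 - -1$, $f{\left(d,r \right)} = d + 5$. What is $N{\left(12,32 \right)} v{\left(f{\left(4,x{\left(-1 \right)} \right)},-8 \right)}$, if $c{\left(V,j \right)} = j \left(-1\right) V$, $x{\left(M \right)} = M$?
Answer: $2808$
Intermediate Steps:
$c{\left(V,j \right)} = - V j$ ($c{\left(V,j \right)} = - j V = - V j$)
$f{\left(d,r \right)} = 5 + d$
$v{\left(s,D \right)} = -13$ ($v{\left(s,D \right)} = -14 + 1 = -13$)
$N{\left(L,S \right)} = 40 - 8 S$ ($N{\left(L,S \right)} = \left(-1\right) \left(-4\right) \left(-2\right) \left(S - 5\right) = - 8 \left(-5 + S\right) = 40 - 8 S$)
$N{\left(12,32 \right)} v{\left(f{\left(4,x{\left(-1 \right)} \right)},-8 \right)} = \left(40 - 256\right) \left(-13\right) = \left(-216\right) \left(-13\right) = 2808$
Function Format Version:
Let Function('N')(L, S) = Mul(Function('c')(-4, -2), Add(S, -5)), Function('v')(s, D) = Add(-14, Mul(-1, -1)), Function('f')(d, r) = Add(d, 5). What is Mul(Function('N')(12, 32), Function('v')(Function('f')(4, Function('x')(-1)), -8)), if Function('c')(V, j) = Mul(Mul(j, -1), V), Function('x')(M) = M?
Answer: 2808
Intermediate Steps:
Function('c')(V, j) = Mul(-1, V, j) (Function('c')(V, j) = Mul(Mul(-1, j), V) = Mul(-1, V, j))
Function('f')(d, r) = Add(5, d)
Function('v')(s, D) = -13 (Function('v')(s, D) = Add(-14, 1) = -13)
Function('N')(L, S) = Add(40, Mul(-8, S)) (Function('N')(L, S) = Mul(Mul(-1, -4, -2), Add(S, -5)) = Mul(-8, Add(-5, S)) = Add(40, Mul(-8, S)))
Mul(Function('N')(12, 32), Function('v')(Function('f')(4, Function('x')(-1)), -8)) = Mul(Add(40, Mul(-8, 32)), -13) = Mul(Add(40, -256), -13) = Mul(-216, -13) = 2808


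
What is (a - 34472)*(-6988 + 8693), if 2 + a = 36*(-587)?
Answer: -94808230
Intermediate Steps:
a = -21134 (a = -2 + 36*(-587) = -2 - 21132 = -21134)
(a - 34472)*(-6988 + 8693) = (-21134 - 34472)*(-6988 + 8693) = -55606*1705 = -94808230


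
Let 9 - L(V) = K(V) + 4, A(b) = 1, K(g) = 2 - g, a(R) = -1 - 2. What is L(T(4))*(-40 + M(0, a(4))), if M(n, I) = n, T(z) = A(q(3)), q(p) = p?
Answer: -160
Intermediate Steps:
a(R) = -3
T(z) = 1
L(V) = 3 + V (L(V) = 9 - ((2 - V) + 4) = 9 - (6 - V) = 9 + (-6 + V) = 3 + V)
L(T(4))*(-40 + M(0, a(4))) = (3 + 1)*(-40 + 0) = 4*(-40) = -160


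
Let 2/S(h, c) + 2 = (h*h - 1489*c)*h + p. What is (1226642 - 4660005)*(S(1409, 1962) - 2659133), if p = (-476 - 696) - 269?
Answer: 6021166900201679762765/659509238 ≈ 9.1298e+12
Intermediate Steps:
p = -1441 (p = -1172 - 269 = -1441)
S(h, c) = 2/(-1443 + h*(h² - 1489*c)) (S(h, c) = 2/(-2 + ((h*h - 1489*c)*h - 1441)) = 2/(-2 + ((h² - 1489*c)*h - 1441)) = 2/(-2 + (h*(h² - 1489*c) - 1441)) = 2/(-2 + (-1441 + h*(h² - 1489*c))) = 2/(-1443 + h*(h² - 1489*c)))
(1226642 - 4660005)*(S(1409, 1962) - 2659133) = (1226642 - 4660005)*(-2/(1443 - 1*1409³ + 1489*1962*1409) - 2659133) = -3433363*(-2/(1443 - 1*2797260929 + 4116277962) - 2659133) = -3433363*(-2/(1443 - 2797260929 + 4116277962) - 2659133) = -3433363*(-2/1319018476 - 2659133) = -3433363*(-2*1/1319018476 - 2659133) = -3433363*(-1/659509238 - 2659133) = -3433363*(-1753722778570655/659509238) = 6021166900201679762765/659509238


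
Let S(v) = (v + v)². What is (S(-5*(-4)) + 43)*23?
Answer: 37789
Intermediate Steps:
S(v) = 4*v² (S(v) = (2*v)² = 4*v²)
(S(-5*(-4)) + 43)*23 = (4*(-5*(-4))² + 43)*23 = (4*20² + 43)*23 = (4*400 + 43)*23 = (1600 + 43)*23 = 1643*23 = 37789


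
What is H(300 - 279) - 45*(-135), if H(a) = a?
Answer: 6096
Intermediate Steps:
H(300 - 279) - 45*(-135) = (300 - 279) - 45*(-135) = 21 - 1*(-6075) = 21 + 6075 = 6096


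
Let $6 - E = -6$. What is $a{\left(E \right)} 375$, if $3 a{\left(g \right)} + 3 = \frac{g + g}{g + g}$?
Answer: $-250$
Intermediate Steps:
$E = 12$ ($E = 6 - -6 = 6 + 6 = 12$)
$a{\left(g \right)} = - \frac{2}{3}$ ($a{\left(g \right)} = -1 + \frac{\left(g + g\right) \frac{1}{g + g}}{3} = -1 + \frac{2 g \frac{1}{2 g}}{3} = -1 + \frac{1}{3} \cdot 1 = -1 + \frac{1}{3} = - \frac{2}{3}$)
$a{\left(E \right)} 375 = \left(- \frac{2}{3}\right) 375 = -250$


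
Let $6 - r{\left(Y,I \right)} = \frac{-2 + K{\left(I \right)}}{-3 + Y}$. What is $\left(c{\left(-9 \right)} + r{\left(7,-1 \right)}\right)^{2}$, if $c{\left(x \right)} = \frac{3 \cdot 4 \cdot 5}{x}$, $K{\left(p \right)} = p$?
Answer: $\frac{1}{144} \approx 0.0069444$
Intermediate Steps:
$r{\left(Y,I \right)} = 6 - \frac{-2 + I}{-3 + Y}$
$c{\left(x \right)} = \frac{60}{x}$ ($c{\left(x \right)} = \frac{12 \cdot 5}{x} = \frac{60}{x}$)
$\left(c{\left(-9 \right)} + r{\left(7,-1 \right)}\right)^{2} = \left(\frac{60}{-9} + \frac{-16 - -1 + 6 \cdot 7}{-3 + 7}\right)^{2} = \left(60 \left(- \frac{1}{9}\right) + \frac{-16 + 1 + 42}{4}\right)^{2} = \left(- \frac{20}{3} + \frac{1}{4} \cdot 27\right)^{2} = \left(- \frac{20}{3} + \frac{27}{4}\right)^{2} = \left(\frac{1}{12}\right)^{2} = \frac{1}{144}$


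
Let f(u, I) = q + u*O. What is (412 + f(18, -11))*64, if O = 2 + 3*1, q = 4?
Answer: 32384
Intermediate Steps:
O = 5 (O = 2 + 3 = 5)
f(u, I) = 4 + 5*u (f(u, I) = 4 + u*5 = 4 + 5*u)
(412 + f(18, -11))*64 = (412 + (4 + 5*18))*64 = (412 + (4 + 90))*64 = (412 + 94)*64 = 506*64 = 32384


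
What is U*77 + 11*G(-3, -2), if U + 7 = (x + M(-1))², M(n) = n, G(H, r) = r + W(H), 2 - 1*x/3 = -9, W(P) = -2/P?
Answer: 234883/3 ≈ 78294.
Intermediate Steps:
x = 33 (x = 6 - 3*(-9) = 6 + 27 = 33)
G(H, r) = r - 2/H
U = 1017 (U = -7 + (33 - 1)² = -7 + 32² = -7 + 1024 = 1017)
U*77 + 11*G(-3, -2) = 1017*77 + 11*(-2 - 2/(-3)) = 78309 + 11*(-2 - 2*(-⅓)) = 78309 + 11*(-2 + ⅔) = 78309 + 11*(-4/3) = 78309 - 44/3 = 234883/3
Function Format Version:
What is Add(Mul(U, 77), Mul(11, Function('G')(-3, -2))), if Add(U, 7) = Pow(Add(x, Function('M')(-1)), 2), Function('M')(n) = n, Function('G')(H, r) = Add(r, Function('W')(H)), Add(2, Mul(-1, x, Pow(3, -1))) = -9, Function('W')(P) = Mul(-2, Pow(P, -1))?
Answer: Rational(234883, 3) ≈ 78294.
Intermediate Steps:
x = 33 (x = Add(6, Mul(-3, -9)) = Add(6, 27) = 33)
Function('G')(H, r) = Add(r, Mul(-2, Pow(H, -1)))
U = 1017 (U = Add(-7, Pow(Add(33, -1), 2)) = Add(-7, Pow(32, 2)) = Add(-7, 1024) = 1017)
Add(Mul(U, 77), Mul(11, Function('G')(-3, -2))) = Add(Mul(1017, 77), Mul(11, Add(-2, Mul(-2, Pow(-3, -1))))) = Add(78309, Mul(11, Add(-2, Mul(-2, Rational(-1, 3))))) = Add(78309, Mul(11, Add(-2, Rational(2, 3)))) = Add(78309, Mul(11, Rational(-4, 3))) = Add(78309, Rational(-44, 3)) = Rational(234883, 3)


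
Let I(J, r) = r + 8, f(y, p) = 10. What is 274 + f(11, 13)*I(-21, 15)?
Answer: 504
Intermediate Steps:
I(J, r) = 8 + r
274 + f(11, 13)*I(-21, 15) = 274 + 10*(8 + 15) = 274 + 10*23 = 274 + 230 = 504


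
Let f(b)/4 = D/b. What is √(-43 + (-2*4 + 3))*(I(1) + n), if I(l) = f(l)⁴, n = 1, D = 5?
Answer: 640004*I*√3 ≈ 1.1085e+6*I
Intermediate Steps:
f(b) = 20/b (f(b) = 4*(5/b) = 20/b)
I(l) = 160000/l⁴ (I(l) = (20/l)⁴ = 160000/l⁴)
√(-43 + (-2*4 + 3))*(I(1) + n) = √(-43 + (-2*4 + 3))*(160000/1⁴ + 1) = √(-43 + (-8 + 3))*(160000*1 + 1) = √(-43 - 5)*(160000 + 1) = √(-48)*160001 = (4*I*√3)*160001 = 640004*I*√3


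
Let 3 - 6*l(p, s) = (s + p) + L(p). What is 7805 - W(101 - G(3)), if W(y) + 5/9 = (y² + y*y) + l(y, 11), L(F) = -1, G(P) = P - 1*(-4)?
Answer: -177293/18 ≈ -9849.6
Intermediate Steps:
G(P) = 4 + P (G(P) = P + 4 = 4 + P)
l(p, s) = ⅔ - p/6 - s/6 (l(p, s) = ½ - ((s + p) - 1)/6 = ½ - ((p + s) - 1)/6 = ½ - (-1 + p + s)/6 = ½ + (⅙ - p/6 - s/6) = ⅔ - p/6 - s/6)
W(y) = -31/18 + 2*y² - y/6 (W(y) = -5/9 + ((y² + y*y) + (⅔ - y/6 - ⅙*11)) = -5/9 + ((y² + y²) + (⅔ - y/6 - 11/6)) = -5/9 + (2*y² + (-7/6 - y/6)) = -5/9 + (-7/6 + 2*y² - y/6) = -31/18 + 2*y² - y/6)
7805 - W(101 - G(3)) = 7805 - (-31/18 + 2*(101 - (4 + 3))² - (101 - (4 + 3))/6) = 7805 - (-31/18 + 2*(101 - 1*7)² - (101 - 1*7)/6) = 7805 - (-31/18 + 2*(101 - 7)² - (101 - 7)/6) = 7805 - (-31/18 + 2*94² - ⅙*94) = 7805 - (-31/18 + 2*8836 - 47/3) = 7805 - (-31/18 + 17672 - 47/3) = 7805 - 1*317783/18 = 7805 - 317783/18 = -177293/18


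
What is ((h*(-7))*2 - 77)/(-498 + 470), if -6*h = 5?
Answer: 7/3 ≈ 2.3333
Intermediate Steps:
h = -⅚ (h = -⅙*5 = -⅚ ≈ -0.83333)
((h*(-7))*2 - 77)/(-498 + 470) = (-⅚*(-7)*2 - 77)/(-498 + 470) = ((35/6)*2 - 77)/(-28) = (35/3 - 77)*(-1/28) = -196/3*(-1/28) = 7/3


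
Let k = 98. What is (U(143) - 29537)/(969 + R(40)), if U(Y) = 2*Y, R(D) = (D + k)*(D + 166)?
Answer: -29251/29397 ≈ -0.99503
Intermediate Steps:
R(D) = (98 + D)*(166 + D) (R(D) = (D + 98)*(D + 166) = (98 + D)*(166 + D))
(U(143) - 29537)/(969 + R(40)) = (2*143 - 29537)/(969 + (16268 + 40² + 264*40)) = (286 - 29537)/(969 + (16268 + 1600 + 10560)) = -29251/(969 + 28428) = -29251/29397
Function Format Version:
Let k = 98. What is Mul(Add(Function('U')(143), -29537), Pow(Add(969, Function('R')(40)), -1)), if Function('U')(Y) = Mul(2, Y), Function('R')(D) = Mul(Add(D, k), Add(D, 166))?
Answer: Rational(-29251, 29397) ≈ -0.99503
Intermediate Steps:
Function('R')(D) = Mul(Add(98, D), Add(166, D)) (Function('R')(D) = Mul(Add(D, 98), Add(D, 166)) = Mul(Add(98, D), Add(166, D)))
Mul(Add(Function('U')(143), -29537), Pow(Add(969, Function('R')(40)), -1)) = Mul(Add(Mul(2, 143), -29537), Pow(Add(969, Add(16268, Pow(40, 2), Mul(264, 40))), -1)) = Mul(Add(286, -29537), Pow(Add(969, Add(16268, 1600, 10560)), -1)) = Mul(-29251, Pow(Add(969, 28428), -1)) = Mul(-29251, Pow(29397, -1)) = Mul(-29251, Rational(1, 29397)) = Rational(-29251, 29397)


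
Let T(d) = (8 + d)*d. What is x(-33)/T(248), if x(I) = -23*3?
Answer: -69/63488 ≈ -0.0010868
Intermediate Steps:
x(I) = -69
T(d) = d*(8 + d)
x(-33)/T(248) = -69*1/(248*(8 + 248)) = -69/(248*256) = -69/63488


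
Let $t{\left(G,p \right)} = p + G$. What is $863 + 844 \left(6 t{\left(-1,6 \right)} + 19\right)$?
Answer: $42219$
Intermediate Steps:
$t{\left(G,p \right)} = G + p$
$863 + 844 \left(6 t{\left(-1,6 \right)} + 19\right) = 863 + 844 \left(6 \left(-1 + 6\right) + 19\right) = 863 + 844 \left(6 \cdot 5 + 19\right) = 863 + 844 \left(30 + 19\right) = 863 + 844 \cdot 49 = 863 + 41356 = 42219$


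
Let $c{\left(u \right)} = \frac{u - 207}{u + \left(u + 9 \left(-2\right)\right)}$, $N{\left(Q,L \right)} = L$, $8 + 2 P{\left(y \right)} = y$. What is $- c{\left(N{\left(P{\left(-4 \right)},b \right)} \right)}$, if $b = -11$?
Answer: $- \frac{109}{20} \approx -5.45$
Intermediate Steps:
$P{\left(y \right)} = -4 + \frac{y}{2}$
$c{\left(u \right)} = \frac{-207 + u}{-18 + 2 u}$ ($c{\left(u \right)} = \frac{-207 + u}{u + \left(u - 18\right)} = \frac{-207 + u}{u + \left(-18 + u\right)} = \frac{-207 + u}{-18 + 2 u}$)
$- c{\left(N{\left(P{\left(-4 \right)},b \right)} \right)} = - \frac{-207 - 11}{2 \left(-9 - 11\right)} = - \frac{-218}{2 \left(-20\right)} = - \frac{\left(-1\right) \left(-218\right)}{2 \cdot 20} = \left(-1\right) \frac{109}{20} = - \frac{109}{20}$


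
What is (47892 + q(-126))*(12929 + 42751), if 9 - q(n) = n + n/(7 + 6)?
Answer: 34770879360/13 ≈ 2.6747e+9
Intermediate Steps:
q(n) = 9 - 14*n/13 (q(n) = 9 - (n + n/(7 + 6)) = 9 - (n + n/13) = 9 - 14*n/13)
(47892 + q(-126))*(12929 + 42751) = (47892 + (9 - 14/13*(-126)))*(12929 + 42751) = (47892 + (9 + 1764/13))*55680 = (47892 + 1881/13)*55680 = (624477/13)*55680 = 34770879360/13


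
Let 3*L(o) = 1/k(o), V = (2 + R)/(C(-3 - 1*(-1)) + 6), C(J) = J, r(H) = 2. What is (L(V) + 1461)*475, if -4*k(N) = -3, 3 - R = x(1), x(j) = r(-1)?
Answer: 6247675/9 ≈ 6.9419e+5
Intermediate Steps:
x(j) = 2
R = 1 (R = 3 - 1*2 = 3 - 2 = 1)
k(N) = ¾ (k(N) = -¼*(-3) = ¾)
V = ¾ (V = (2 + 1)/((-3 - 1*(-1)) + 6) = 3/((-3 + 1) + 6) = 3/(-2 + 6) = 3/4 = 3*(¼) = ¾ ≈ 0.75000)
L(o) = 4/9 (L(o) = 1/(3*(¾)) = (⅓)*(4/3) = 4/9)
(L(V) + 1461)*475 = (4/9 + 1461)*475 = (13153/9)*475 = 6247675/9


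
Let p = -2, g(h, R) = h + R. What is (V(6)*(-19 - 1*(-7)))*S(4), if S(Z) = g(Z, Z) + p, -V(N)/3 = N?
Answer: 1296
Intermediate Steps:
g(h, R) = R + h
V(N) = -3*N
S(Z) = -2 + 2*Z (S(Z) = (Z + Z) - 2 = 2*Z - 2 = -2 + 2*Z)
(V(6)*(-19 - 1*(-7)))*S(4) = ((-3*6)*(-19 - 1*(-7)))*(-2 + 2*4) = (-18*(-19 + 7))*(-2 + 8) = -18*(-12)*6 = 216*6 = 1296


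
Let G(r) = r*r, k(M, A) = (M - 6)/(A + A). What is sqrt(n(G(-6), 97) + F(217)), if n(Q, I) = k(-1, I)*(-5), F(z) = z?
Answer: sqrt(8173802)/194 ≈ 14.737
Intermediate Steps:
k(M, A) = (-6 + M)/(2*A) (k(M, A) = (-6 + M)/((2*A)) = (-6 + M)*(1/(2*A)) = (-6 + M)/(2*A))
G(r) = r**2
n(Q, I) = 35/(2*I) (n(Q, I) = ((-6 - 1)/(2*I))*(-5) = ((1/2)*(-7)/I)*(-5) = -7/(2*I)*(-5) = 35/(2*I))
sqrt(n(G(-6), 97) + F(217)) = sqrt((35/2)/97 + 217) = sqrt((35/2)*(1/97) + 217) = sqrt(35/194 + 217) = sqrt(42133/194) = sqrt(8173802)/194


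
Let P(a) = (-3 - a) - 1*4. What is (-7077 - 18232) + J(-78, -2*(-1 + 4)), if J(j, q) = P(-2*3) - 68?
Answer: -25378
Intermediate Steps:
P(a) = -7 - a (P(a) = (-3 - a) - 4 = -7 - a)
J(j, q) = -69 (J(j, q) = (-7 - (-2)*3) - 68 = (-7 - 1*(-6)) - 68 = (-7 + 6) - 68 = -1 - 68 = -69)
(-7077 - 18232) + J(-78, -2*(-1 + 4)) = (-7077 - 18232) - 69 = -25309 - 69 = -25378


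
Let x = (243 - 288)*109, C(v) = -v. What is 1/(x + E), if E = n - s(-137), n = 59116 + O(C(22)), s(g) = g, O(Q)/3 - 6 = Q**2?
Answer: 1/55818 ≈ 1.7915e-5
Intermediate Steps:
O(Q) = 18 + 3*Q**2
n = 60586 (n = 59116 + (18 + 3*(-1*22)**2) = 59116 + (18 + 3*(-22)**2) = 59116 + (18 + 3*484) = 59116 + (18 + 1452) = 59116 + 1470 = 60586)
x = -4905 (x = -45*109 = -4905)
E = 60723 (E = 60586 - 1*(-137) = 60586 + 137 = 60723)
1/(x + E) = 1/(-4905 + 60723) = 1/55818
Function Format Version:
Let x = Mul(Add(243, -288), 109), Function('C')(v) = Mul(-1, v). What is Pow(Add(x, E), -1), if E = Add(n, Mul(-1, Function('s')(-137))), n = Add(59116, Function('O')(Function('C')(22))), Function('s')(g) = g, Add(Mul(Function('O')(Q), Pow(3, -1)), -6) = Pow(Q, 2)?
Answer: Rational(1, 55818) ≈ 1.7915e-5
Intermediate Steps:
Function('O')(Q) = Add(18, Mul(3, Pow(Q, 2)))
n = 60586 (n = Add(59116, Add(18, Mul(3, Pow(Mul(-1, 22), 2)))) = Add(59116, Add(18, Mul(3, Pow(-22, 2)))) = Add(59116, Add(18, Mul(3, 484))) = Add(59116, Add(18, 1452)) = Add(59116, 1470) = 60586)
x = -4905 (x = Mul(-45, 109) = -4905)
E = 60723 (E = Add(60586, Mul(-1, -137)) = Add(60586, 137) = 60723)
Pow(Add(x, E), -1) = Pow(Add(-4905, 60723), -1) = Pow(55818, -1) = Rational(1, 55818)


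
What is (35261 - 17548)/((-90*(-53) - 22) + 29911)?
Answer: 17713/34659 ≈ 0.51106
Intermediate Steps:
(35261 - 17548)/((-90*(-53) - 22) + 29911) = 17713/((4770 - 22) + 29911) = 17713/(4748 + 29911) = 17713/34659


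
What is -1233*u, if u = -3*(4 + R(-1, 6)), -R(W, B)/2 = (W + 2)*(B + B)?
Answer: -73980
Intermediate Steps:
R(W, B) = -4*B*(2 + W) (R(W, B) = -2*(W + 2)*(B + B) = -2*(2 + W)*2*B = -4*B*(2 + W))
u = 60 (u = -3*(4 - 4*6*(2 - 1)) = -3*(4 - 4*6*1) = -3*(4 - 24) = -3*(-20) = 60)
-1233*u = -1233*60 = -73980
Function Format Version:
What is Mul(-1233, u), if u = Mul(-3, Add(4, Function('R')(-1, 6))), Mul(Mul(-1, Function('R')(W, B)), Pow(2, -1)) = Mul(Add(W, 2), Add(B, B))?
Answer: -73980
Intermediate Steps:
Function('R')(W, B) = Mul(-4, B, Add(2, W)) (Function('R')(W, B) = Mul(-2, Mul(Add(W, 2), Add(B, B))) = Mul(-2, Mul(Add(2, W), Mul(2, B))) = Mul(-2, Mul(2, B, Add(2, W))) = Mul(-4, B, Add(2, W)))
u = 60 (u = Mul(-3, Add(4, Mul(-4, 6, Add(2, -1)))) = Mul(-3, Add(4, Mul(-4, 6, 1))) = Mul(-3, Add(4, -24)) = Mul(-3, -20) = 60)
Mul(-1233, u) = Mul(-1233, 60) = -73980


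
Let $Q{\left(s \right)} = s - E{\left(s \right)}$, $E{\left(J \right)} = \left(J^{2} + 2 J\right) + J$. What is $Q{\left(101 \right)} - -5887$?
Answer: $-4516$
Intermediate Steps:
$E{\left(J \right)} = J^{2} + 3 J$
$Q{\left(s \right)} = s - s \left(3 + s\right)$
$Q{\left(101 \right)} - -5887 = 101 \left(-2 - 101\right) - -5887 = 101 \left(-2 - 101\right) + 5887 = 101 \left(-103\right) + 5887 = -10403 + 5887 = -4516$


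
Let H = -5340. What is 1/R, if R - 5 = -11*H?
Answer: 1/58745 ≈ 1.7023e-5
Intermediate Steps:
R = 58745 (R = 5 - 11*(-5340) = 5 + 58740 = 58745)
1/R = 1/58745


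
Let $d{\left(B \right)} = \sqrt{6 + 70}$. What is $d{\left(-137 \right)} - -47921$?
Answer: $47921 + 2 \sqrt{19} \approx 47930.0$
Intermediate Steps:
$d{\left(B \right)} = 2 \sqrt{19}$ ($d{\left(B \right)} = \sqrt{76} = 2 \sqrt{19}$)
$d{\left(-137 \right)} - -47921 = 2 \sqrt{19} - -47921 = 2 \sqrt{19} + 47921 = 47921 + 2 \sqrt{19}$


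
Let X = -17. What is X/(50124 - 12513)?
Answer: -17/37611 ≈ -0.00045200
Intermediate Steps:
X/(50124 - 12513) = -17/(50124 - 12513) = -17/37611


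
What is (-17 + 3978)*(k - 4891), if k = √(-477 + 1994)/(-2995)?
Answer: -19373251 - 3961*√1517/2995 ≈ -1.9373e+7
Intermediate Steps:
k = -√1517/2995 (k = √1517*(-1/2995) = -√1517/2995 ≈ -0.013005)
(-17 + 3978)*(k - 4891) = (-17 + 3978)*(-√1517/2995 - 4891) = 3961*(-4891 - √1517/2995) = -19373251 - 3961*√1517/2995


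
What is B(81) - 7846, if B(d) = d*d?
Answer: -1285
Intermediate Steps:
B(d) = d²
B(81) - 7846 = 81² - 7846 = 6561 - 7846 = -1285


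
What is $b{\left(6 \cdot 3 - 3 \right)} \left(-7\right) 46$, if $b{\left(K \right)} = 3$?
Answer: $-966$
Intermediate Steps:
$b{\left(6 \cdot 3 - 3 \right)} \left(-7\right) 46 = 3 \left(-7\right) 46 = \left(-21\right) 46 = -966$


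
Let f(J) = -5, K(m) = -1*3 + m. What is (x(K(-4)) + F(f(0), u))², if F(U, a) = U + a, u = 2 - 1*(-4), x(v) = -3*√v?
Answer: (1 - 3*I*√7)² ≈ -62.0 - 15.875*I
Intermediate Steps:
K(m) = -3 + m
u = 6 (u = 2 + 4 = 6)
(x(K(-4)) + F(f(0), u))² = (-3*√(-3 - 4) + (-5 + 6))² = (-3*I*√7 + 1)² = (1 - 3*I*√7)²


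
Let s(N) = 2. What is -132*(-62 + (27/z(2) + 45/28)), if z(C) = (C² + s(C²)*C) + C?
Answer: 266541/35 ≈ 7615.5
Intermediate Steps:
z(C) = C² + 3*C (z(C) = (C² + 2*C) + C = C² + 3*C)
-132*(-62 + (27/z(2) + 45/28)) = -132*(-62 + (27/((2*(3 + 2))) + 45/28)) = -132*(-62 + (27/((2*5)) + 45*(1/28))) = -132*(-62 + (27/10 + 45/28)) = -132*(-62 + 603/140) = -132*(-8077/140) = 266541/35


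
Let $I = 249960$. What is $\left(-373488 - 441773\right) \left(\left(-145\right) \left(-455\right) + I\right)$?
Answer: $-257569484035$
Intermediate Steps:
$\left(-373488 - 441773\right) \left(\left(-145\right) \left(-455\right) + I\right) = \left(-373488 - 441773\right) \left(\left(-145\right) \left(-455\right) + 249960\right) = - 815261 \left(65975 + 249960\right) = \left(-815261\right) 315935 = -257569484035$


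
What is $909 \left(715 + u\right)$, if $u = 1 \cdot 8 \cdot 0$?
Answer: $649935$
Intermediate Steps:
$u = 0$ ($u = 8 \cdot 0 = 0$)
$909 \left(715 + u\right) = 909 \left(715 + 0\right) = 909 \cdot 715 = 649935$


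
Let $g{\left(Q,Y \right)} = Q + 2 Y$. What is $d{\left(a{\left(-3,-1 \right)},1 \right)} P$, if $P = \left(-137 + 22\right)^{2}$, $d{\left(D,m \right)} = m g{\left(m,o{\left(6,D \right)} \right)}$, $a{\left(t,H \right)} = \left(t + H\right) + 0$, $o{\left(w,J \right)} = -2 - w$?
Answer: $-198375$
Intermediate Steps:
$a{\left(t,H \right)} = H + t$ ($a{\left(t,H \right)} = \left(H + t\right) + 0 = H + t$)
$d{\left(D,m \right)} = m \left(-16 + m\right)$ ($d{\left(D,m \right)} = m \left(m + 2 \left(-2 - 6\right)\right) = m \left(m + 2 \left(-8\right)\right) = m \left(m - 16\right) = m \left(-16 + m\right)$)
$P = 13225$ ($P = \left(-115\right)^{2} = 13225$)
$d{\left(a{\left(-3,-1 \right)},1 \right)} P = 1 \left(-16 + 1\right) 13225 = 1 \left(-15\right) 13225 = \left(-15\right) 13225 = -198375$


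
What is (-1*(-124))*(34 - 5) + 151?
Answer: 3747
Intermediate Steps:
(-1*(-124))*(34 - 5) + 151 = 124*29 + 151 = 3596 + 151 = 3747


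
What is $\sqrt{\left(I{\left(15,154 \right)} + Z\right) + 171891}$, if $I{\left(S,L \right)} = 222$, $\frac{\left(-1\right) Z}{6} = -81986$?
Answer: $3 \sqrt{73781} \approx 814.88$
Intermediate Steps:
$Z = 491916$ ($Z = \left(-6\right) \left(-81986\right) = 491916$)
$\sqrt{\left(I{\left(15,154 \right)} + Z\right) + 171891} = \sqrt{\left(222 + 491916\right) + 171891} = \sqrt{492138 + 171891} = \sqrt{664029} = 3 \sqrt{73781}$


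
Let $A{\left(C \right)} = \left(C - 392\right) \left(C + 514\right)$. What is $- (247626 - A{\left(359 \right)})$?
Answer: $-276435$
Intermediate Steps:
$A{\left(C \right)} = \left(-392 + C\right) \left(514 + C\right)$
$- (247626 - A{\left(359 \right)}) = - (247626 - \left(-201488 + 359^{2} + 122 \cdot 359\right)) = - (247626 - \left(-201488 + 128881 + 43798\right)) = - (247626 - -28809) = - (247626 + 28809) = \left(-1\right) 276435 = -276435$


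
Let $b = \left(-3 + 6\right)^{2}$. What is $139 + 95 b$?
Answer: $994$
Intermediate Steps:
$b = 9$ ($b = 3^{2} = 9$)
$139 + 95 b = 139 + 95 \cdot 9 = 139 + 855 = 994$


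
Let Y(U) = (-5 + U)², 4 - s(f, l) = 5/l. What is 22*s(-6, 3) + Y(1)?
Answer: 202/3 ≈ 67.333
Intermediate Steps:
s(f, l) = 4 - 5/l
22*s(-6, 3) + Y(1) = 22*(4 - 5/3) + (-5 + 1)² = 22*(4 - 5*⅓) + (-4)² = 22*(4 - 5/3) + 16 = 22*(7/3) + 16 = 154/3 + 16 = 202/3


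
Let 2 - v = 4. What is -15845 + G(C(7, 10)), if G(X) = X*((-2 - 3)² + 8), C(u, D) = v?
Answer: -15911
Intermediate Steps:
v = -2 (v = 2 - 1*4 = 2 - 4 = -2)
C(u, D) = -2
G(X) = 33*X (G(X) = X*((-5)² + 8) = X*(25 + 8) = X*33 = 33*X)
-15845 + G(C(7, 10)) = -15845 + 33*(-2) = -15845 - 66 = -15911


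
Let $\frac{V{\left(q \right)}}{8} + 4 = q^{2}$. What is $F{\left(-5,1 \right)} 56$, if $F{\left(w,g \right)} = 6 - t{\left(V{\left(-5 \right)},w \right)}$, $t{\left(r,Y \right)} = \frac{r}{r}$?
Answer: $280$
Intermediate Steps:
$V{\left(q \right)} = -32 + 8 q^{2}$
$t{\left(r,Y \right)} = 1$
$F{\left(w,g \right)} = 5$ ($F{\left(w,g \right)} = 6 - 1 = 5$)
$F{\left(-5,1 \right)} 56 = 5 \cdot 56 = 280$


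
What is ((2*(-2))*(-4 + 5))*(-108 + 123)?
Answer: -60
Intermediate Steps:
((2*(-2))*(-4 + 5))*(-108 + 123) = -4*1*15 = -4*15 = -60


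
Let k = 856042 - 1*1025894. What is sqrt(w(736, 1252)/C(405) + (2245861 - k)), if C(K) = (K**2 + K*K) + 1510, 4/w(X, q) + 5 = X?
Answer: sqrt(8762521489821237682390)/60227090 ≈ 1554.3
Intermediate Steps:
w(X, q) = 4/(-5 + X)
C(K) = 1510 + 2*K**2 (C(K) = (K**2 + K**2) + 1510 = 2*K**2 + 1510 = 1510 + 2*K**2)
k = -169852 (k = 856042 - 1025894 = -169852)
sqrt(w(736, 1252)/C(405) + (2245861 - k)) = sqrt((4/(-5 + 736))/(1510 + 2*405**2) + (2245861 - 1*(-169852))) = sqrt((4/731)/(1510 + 2*164025) + (2245861 + 169852)) = sqrt((4*(1/731))/(1510 + 328050) + 2415713) = sqrt((4/731)/329560 + 2415713) = sqrt((4/731)*(1/329560) + 2415713) = sqrt(1/60227090 + 2415713) = sqrt(145491364265171/60227090) = sqrt(8762521489821237682390)/60227090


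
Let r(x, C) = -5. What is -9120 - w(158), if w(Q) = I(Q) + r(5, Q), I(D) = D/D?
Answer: -9116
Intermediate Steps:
I(D) = 1
w(Q) = -4 (w(Q) = 1 - 5 = -4)
-9120 - w(158) = -9120 - 1*(-4) = -9120 + 4 = -9116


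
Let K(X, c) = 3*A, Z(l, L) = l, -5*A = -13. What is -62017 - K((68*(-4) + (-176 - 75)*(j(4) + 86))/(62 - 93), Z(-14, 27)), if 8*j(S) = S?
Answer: -310124/5 ≈ -62025.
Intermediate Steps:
A = 13/5 (A = -⅕*(-13) = 13/5 ≈ 2.6000)
j(S) = S/8
K(X, c) = 39/5 (K(X, c) = 3*(13/5) = 39/5)
-62017 - K((68*(-4) + (-176 - 75)*(j(4) + 86))/(62 - 93), Z(-14, 27)) = -62017 - 1*39/5 = -62017 - 39/5 = -310124/5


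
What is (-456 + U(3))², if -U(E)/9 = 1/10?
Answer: 20875761/100 ≈ 2.0876e+5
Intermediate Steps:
U(E) = -9/10
(-456 + U(3))² = (-456 - 9/10)² = (-4569/10)² = 20875761/100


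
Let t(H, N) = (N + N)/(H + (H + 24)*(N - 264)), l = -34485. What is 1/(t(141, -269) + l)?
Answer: -43902/1513960201 ≈ -2.8998e-5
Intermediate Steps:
t(H, N) = 2*N/(H + (-264 + N)*(24 + H)) (t(H, N) = (2*N)/(H + (24 + H)*(-264 + N)) = (2*N)/(H + (-264 + N)*(24 + H)) = 2*N/(H + (-264 + N)*(24 + H)))
1/(t(141, -269) + l) = 1/(2*(-269)/(-6336 - 263*141 + 24*(-269) + 141*(-269)) - 34485) = 1/(2*(-269)/(-6336 - 37083 - 6456 - 37929) - 34485) = 1/(2*(-269)/(-87804) - 34485) = 1/(2*(-269)*(-1/87804) - 34485) = 1/(269/43902 - 34485) = 1/(-1513960201/43902) = -43902/1513960201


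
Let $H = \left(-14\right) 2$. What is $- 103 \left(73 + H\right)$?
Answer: $-4635$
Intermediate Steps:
$H = -28$
$- 103 \left(73 + H\right) = - 103 \left(73 - 28\right) = \left(-103\right) 45 = -4635$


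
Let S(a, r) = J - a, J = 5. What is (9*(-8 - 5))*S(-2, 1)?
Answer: -819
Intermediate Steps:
S(a, r) = 5 - a
(9*(-8 - 5))*S(-2, 1) = (9*(-8 - 5))*(5 - 1*(-2)) = (9*(-13))*(5 + 2) = -117*7 = -819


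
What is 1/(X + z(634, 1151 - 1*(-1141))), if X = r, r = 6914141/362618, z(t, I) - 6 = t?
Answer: 362618/238989661 ≈ 0.0015173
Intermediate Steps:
z(t, I) = 6 + t
r = 6914141/362618 (r = 6914141*(1/362618) = 6914141/362618 ≈ 19.067)
X = 6914141/362618 ≈ 19.067
1/(X + z(634, 1151 - 1*(-1141))) = 1/(6914141/362618 + (6 + 634)) = 1/(6914141/362618 + 640) = 1/(238989661/362618) = 362618/238989661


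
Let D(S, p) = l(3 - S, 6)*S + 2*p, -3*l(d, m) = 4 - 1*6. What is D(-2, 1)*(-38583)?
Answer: -25722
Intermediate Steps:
l(d, m) = ⅔ (l(d, m) = -(4 - 1*6)/3 = -(4 - 6)/3 = -⅓*(-2) = ⅔)
D(S, p) = 2*p + 2*S/3 (D(S, p) = 2*S/3 + 2*p = 2*p + 2*S/3)
D(-2, 1)*(-38583) = (2*1 + (⅔)*(-2))*(-38583) = (2 - 4/3)*(-38583) = (⅔)*(-38583) = -25722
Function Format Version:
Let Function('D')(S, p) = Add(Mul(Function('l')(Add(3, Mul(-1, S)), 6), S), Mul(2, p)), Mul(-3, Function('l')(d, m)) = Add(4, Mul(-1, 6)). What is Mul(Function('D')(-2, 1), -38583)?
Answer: -25722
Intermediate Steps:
Function('l')(d, m) = Rational(2, 3) (Function('l')(d, m) = Mul(Rational(-1, 3), Add(4, Mul(-1, 6))) = Mul(Rational(-1, 3), Add(4, -6)) = Mul(Rational(-1, 3), -2) = Rational(2, 3))
Function('D')(S, p) = Add(Mul(2, p), Mul(Rational(2, 3), S)) (Function('D')(S, p) = Add(Mul(Rational(2, 3), S), Mul(2, p)) = Add(Mul(2, p), Mul(Rational(2, 3), S)))
Mul(Function('D')(-2, 1), -38583) = Mul(Add(Mul(2, 1), Mul(Rational(2, 3), -2)), -38583) = Mul(Add(2, Rational(-4, 3)), -38583) = Mul(Rational(2, 3), -38583) = -25722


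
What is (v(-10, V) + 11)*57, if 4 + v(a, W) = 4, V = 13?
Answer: 627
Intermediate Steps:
v(a, W) = 0 (v(a, W) = -4 + 4 = 0)
(v(-10, V) + 11)*57 = (0 + 11)*57 = 11*57 = 627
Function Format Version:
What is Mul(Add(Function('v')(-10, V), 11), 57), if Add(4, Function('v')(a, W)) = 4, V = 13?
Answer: 627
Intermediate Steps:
Function('v')(a, W) = 0 (Function('v')(a, W) = Add(-4, 4) = 0)
Mul(Add(Function('v')(-10, V), 11), 57) = Mul(Add(0, 11), 57) = Mul(11, 57) = 627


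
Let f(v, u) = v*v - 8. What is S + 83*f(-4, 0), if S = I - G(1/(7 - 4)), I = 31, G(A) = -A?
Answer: 2086/3 ≈ 695.33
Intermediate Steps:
S = 94/3 (S = 31 - (-1)/(7 - 4) = 31 - (-1)/3 = 31 - 1*(-⅓) = 31 + ⅓ = 94/3 ≈ 31.333)
f(v, u) = -8 + v² (f(v, u) = v² - 8 = -8 + v²)
S + 83*f(-4, 0) = 94/3 + 83*(-8 + (-4)²) = 94/3 + 83*(-8 + 16) = 94/3 + 83*8 = 94/3 + 664 = 2086/3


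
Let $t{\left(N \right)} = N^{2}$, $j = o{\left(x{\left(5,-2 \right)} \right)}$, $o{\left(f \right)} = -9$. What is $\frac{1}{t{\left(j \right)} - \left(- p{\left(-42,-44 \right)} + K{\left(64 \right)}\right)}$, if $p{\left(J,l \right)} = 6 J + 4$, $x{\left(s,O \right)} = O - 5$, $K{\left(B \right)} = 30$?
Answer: $- \frac{1}{197} \approx -0.0050761$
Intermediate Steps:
$x{\left(s,O \right)} = -5 + O$
$p{\left(J,l \right)} = 4 + 6 J$
$j = -9$
$\frac{1}{t{\left(j \right)} - \left(- p{\left(-42,-44 \right)} + K{\left(64 \right)}\right)} = \frac{1}{\left(-9\right)^{2} + \left(\left(4 + 6 \left(-42\right)\right) - 30\right)} = \frac{1}{81 + \left(\left(4 - 252\right) - 30\right)} = \frac{1}{81 - 278} = \frac{1}{-197} = - \frac{1}{197}$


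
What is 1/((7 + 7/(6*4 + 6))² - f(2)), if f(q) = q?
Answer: 900/45289 ≈ 0.019872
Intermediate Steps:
1/((7 + 7/(6*4 + 6))² - f(2)) = 1/((7 + 7/(6*4 + 6))² - 1*2) = 1/((7 + 7/(24 + 6))² - 2) = 1/((7 + 7/30)² - 2) = 1/((217/30)² - 2) = 1/(47089/900 - 2) = 1/(45289/900) = 900/45289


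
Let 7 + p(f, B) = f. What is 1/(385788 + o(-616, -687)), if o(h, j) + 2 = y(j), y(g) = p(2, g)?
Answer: 1/385781 ≈ 2.5921e-6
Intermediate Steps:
p(f, B) = -7 + f
y(g) = -5 (y(g) = -7 + 2 = -5)
o(h, j) = -7 (o(h, j) = -2 - 5 = -7)
1/(385788 + o(-616, -687)) = 1/(385788 - 7) = 1/385781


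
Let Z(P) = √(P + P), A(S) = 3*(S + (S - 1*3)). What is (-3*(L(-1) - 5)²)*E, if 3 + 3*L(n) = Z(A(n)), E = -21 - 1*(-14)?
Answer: 686 - 84*I*√30 ≈ 686.0 - 460.09*I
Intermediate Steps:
A(S) = -9 + 6*S (A(S) = 3*(S + (S - 3)) = 3*(S + (-3 + S)) = 3*(-3 + 2*S) = -9 + 6*S)
Z(P) = √2*√P (Z(P) = √(2*P) = √2*√P)
E = -7 (E = -21 + 14 = -7)
L(n) = -1 + √2*√(-9 + 6*n)/3 (L(n) = -1 + (√2*√(-9 + 6*n))/3 = -1 + √2*√(-9 + 6*n)/3)
(-3*(L(-1) - 5)²)*E = -3*((-1 + √(-18 + 12*(-1))/3) - 5)²*(-7) = -3*((-1 + √(-18 - 12)/3) - 5)²*(-7) = -3*((-1 + √(-30)/3) - 5)²*(-7) = -3*((-1 + (I*√30)/3) - 5)²*(-7) = -3*((-1 + I*√30/3) - 5)²*(-7) = -3*(-6 + I*√30/3)²*(-7) = 21*(-6 + I*√30/3)²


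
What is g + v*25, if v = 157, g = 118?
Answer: 4043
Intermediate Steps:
g + v*25 = 118 + 157*25 = 118 + 3925 = 4043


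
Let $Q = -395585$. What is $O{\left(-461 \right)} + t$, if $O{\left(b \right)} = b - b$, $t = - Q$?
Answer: $395585$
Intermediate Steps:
$t = 395585$ ($t = \left(-1\right) \left(-395585\right) = 395585$)
$O{\left(b \right)} = 0$
$O{\left(-461 \right)} + t = 0 + 395585 = 395585$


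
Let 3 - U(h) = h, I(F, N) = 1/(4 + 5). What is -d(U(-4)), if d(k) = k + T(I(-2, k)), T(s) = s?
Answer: -64/9 ≈ -7.1111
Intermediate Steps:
I(F, N) = ⅑ (I(F, N) = 1/9 = ⅑)
U(h) = 3 - h
d(k) = ⅑ + k (d(k) = k + ⅑ = ⅑ + k)
-d(U(-4)) = -(⅑ + (3 - 1*(-4))) = -(⅑ + (3 + 4)) = -(⅑ + 7) = -1*64/9 = -64/9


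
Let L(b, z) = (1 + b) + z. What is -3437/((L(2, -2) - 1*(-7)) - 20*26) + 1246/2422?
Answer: 640169/88576 ≈ 7.2273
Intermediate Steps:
L(b, z) = 1 + b + z
-3437/((L(2, -2) - 1*(-7)) - 20*26) + 1246/2422 = -3437/(((1 + 2 - 2) - 1*(-7)) - 20*26) + 1246/2422 = -3437/((1 + 7) - 520) + 1246*(1/2422) = -3437/(8 - 520) + 89/173 = -3437/(-512) + 89/173 = -3437*(-1/512) + 89/173 = 3437/512 + 89/173 = 640169/88576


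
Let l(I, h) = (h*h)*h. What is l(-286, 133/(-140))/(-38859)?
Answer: 6859/310872000 ≈ 2.2064e-5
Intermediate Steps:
l(I, h) = h³ (l(I, h) = h²*h = h³)
l(-286, 133/(-140))/(-38859) = (133/(-140))³/(-38859) = (133*(-1/140))³*(-1/38859) = (-19/20)³*(-1/38859) = -6859/8000*(-1/38859) = 6859/310872000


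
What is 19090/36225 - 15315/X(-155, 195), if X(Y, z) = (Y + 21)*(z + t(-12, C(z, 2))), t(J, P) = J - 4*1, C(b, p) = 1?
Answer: 8805901/7555590 ≈ 1.1655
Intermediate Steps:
t(J, P) = -4 + J (t(J, P) = J - 4 = -4 + J)
X(Y, z) = (-16 + z)*(21 + Y) (X(Y, z) = (Y + 21)*(z + (-4 - 12)) = (21 + Y)*(z - 16) = (21 + Y)*(-16 + z) = (-16 + z)*(21 + Y))
19090/36225 - 15315/X(-155, 195) = 19090/36225 - 15315/(-336 - 16*(-155) + 21*195 - 155*195) = 19090*(1/36225) - 15315/(-336 + 2480 + 4095 - 30225) = 166/315 - 15315/(-23986) = 166/315 - 15315*(-1/23986) = 166/315 + 15315/23986 = 8805901/7555590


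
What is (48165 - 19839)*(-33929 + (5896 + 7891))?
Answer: -570542292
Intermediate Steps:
(48165 - 19839)*(-33929 + (5896 + 7891)) = 28326*(-33929 + 13787) = 28326*(-20142) = -570542292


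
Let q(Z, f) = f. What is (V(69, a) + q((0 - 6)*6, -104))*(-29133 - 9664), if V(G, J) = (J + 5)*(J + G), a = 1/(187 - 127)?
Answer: -33832574677/3600 ≈ -9.3979e+6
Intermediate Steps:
a = 1/60 ≈ 0.016667
V(G, J) = (5 + J)*(G + J)
(V(69, a) + q((0 - 6)*6, -104))*(-29133 - 9664) = (((1/60)² + 5*69 + 5*(1/60) + 69*(1/60)) - 104)*(-29133 - 9664) = ((1/3600 + 345 + 1/12 + 23/20) - 104)*(-38797) = (1246441/3600 - 104)*(-38797) = (872041/3600)*(-38797) = -33832574677/3600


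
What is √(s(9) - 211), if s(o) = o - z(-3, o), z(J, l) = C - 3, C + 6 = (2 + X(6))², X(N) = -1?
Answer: I*√194 ≈ 13.928*I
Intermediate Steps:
C = -5 (C = -6 + (2 - 1)² = -6 + 1² = -6 + 1 = -5)
z(J, l) = -8 (z(J, l) = -5 - 3 = -8)
s(o) = 8 + o (s(o) = o - 1*(-8) = o + 8 = 8 + o)
√(s(9) - 211) = √((8 + 9) - 211) = √(17 - 211) = √(-194) = I*√194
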